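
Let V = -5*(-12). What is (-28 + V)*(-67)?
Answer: -2144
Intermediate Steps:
V = 60
(-28 + V)*(-67) = (-28 + 60)*(-67) = 32*(-67) = -2144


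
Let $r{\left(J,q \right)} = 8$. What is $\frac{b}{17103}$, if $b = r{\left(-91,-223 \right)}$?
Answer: $\frac{8}{17103} \approx 0.00046775$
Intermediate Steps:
$b = 8$
$\frac{b}{17103} = \frac{8}{17103}$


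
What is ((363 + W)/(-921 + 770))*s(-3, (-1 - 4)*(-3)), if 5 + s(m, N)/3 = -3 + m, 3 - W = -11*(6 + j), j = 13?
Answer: 18975/151 ≈ 125.66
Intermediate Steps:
W = 212 (W = 3 - (-11)*(6 + 13) = 3 - (-11)*19 = 3 - 1*(-209) = 3 + 209 = 212)
s(m, N) = -24 + 3*m (s(m, N) = -15 + 3*(-3 + m) = -15 + (-9 + 3*m) = -24 + 3*m)
((363 + W)/(-921 + 770))*s(-3, (-1 - 4)*(-3)) = ((363 + 212)/(-921 + 770))*(-24 + 3*(-3)) = (575/(-151))*(-24 - 9) = (575*(-1/151))*(-33) = -575/151*(-33) = 18975/151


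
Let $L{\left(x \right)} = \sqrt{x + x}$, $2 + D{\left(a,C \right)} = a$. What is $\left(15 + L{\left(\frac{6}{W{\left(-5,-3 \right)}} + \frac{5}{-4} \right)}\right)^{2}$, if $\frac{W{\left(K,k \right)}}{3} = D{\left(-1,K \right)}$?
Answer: $\frac{\left(90 + i \sqrt{138}\right)^{2}}{36} \approx 221.17 + 58.737 i$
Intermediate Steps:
$D{\left(a,C \right)} = -2 + a$
$W{\left(K,k \right)} = -9$ ($W{\left(K,k \right)} = 3 \left(-2 - 1\right) = 3 \left(-3\right) = -9$)
$L{\left(x \right)} = \sqrt{2} \sqrt{x}$ ($L{\left(x \right)} = \sqrt{2 x} = \sqrt{2} \sqrt{x}$)
$\left(15 + L{\left(\frac{6}{W{\left(-5,-3 \right)}} + \frac{5}{-4} \right)}\right)^{2} = \left(15 + \sqrt{2} \sqrt{\frac{6}{-9} + \frac{5}{-4}}\right)^{2} = \left(15 + \sqrt{2} \sqrt{6 \left(- \frac{1}{9}\right) + 5 \left(- \frac{1}{4}\right)}\right)^{2} = \left(15 + \sqrt{2} \sqrt{- \frac{2}{3} - \frac{5}{4}}\right)^{2} = \left(15 + \sqrt{2} \sqrt{- \frac{23}{12}}\right)^{2} = \left(15 + \sqrt{2} \frac{i \sqrt{69}}{6}\right)^{2} = \left(15 + \frac{i \sqrt{138}}{6}\right)^{2}$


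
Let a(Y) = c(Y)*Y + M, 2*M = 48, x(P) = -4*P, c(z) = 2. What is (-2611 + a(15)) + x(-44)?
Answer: -2381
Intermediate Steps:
M = 24 (M = (1/2)*48 = 24)
a(Y) = 24 + 2*Y (a(Y) = 2*Y + 24 = 24 + 2*Y)
(-2611 + a(15)) + x(-44) = (-2611 + (24 + 2*15)) - 4*(-44) = (-2611 + (24 + 30)) + 176 = (-2611 + 54) + 176 = -2557 + 176 = -2381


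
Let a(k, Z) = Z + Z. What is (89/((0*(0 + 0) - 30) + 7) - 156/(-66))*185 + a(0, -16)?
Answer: -78581/253 ≈ -310.60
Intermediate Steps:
a(k, Z) = 2*Z
(89/((0*(0 + 0) - 30) + 7) - 156/(-66))*185 + a(0, -16) = (89/((0*(0 + 0) - 30) + 7) - 156/(-66))*185 + 2*(-16) = (89/((0*0 - 30) + 7) - 156*(-1/66))*185 - 32 = (89/((0 - 30) + 7) + 26/11)*185 - 32 = (89/(-30 + 7) + 26/11)*185 - 32 = (89/(-23) + 26/11)*185 - 32 = (89*(-1/23) + 26/11)*185 - 32 = (-89/23 + 26/11)*185 - 32 = -381/253*185 - 32 = -70485/253 - 32 = -78581/253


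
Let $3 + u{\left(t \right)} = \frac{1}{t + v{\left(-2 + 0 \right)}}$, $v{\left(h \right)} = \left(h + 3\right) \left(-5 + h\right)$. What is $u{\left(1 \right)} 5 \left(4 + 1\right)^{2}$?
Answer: $- \frac{2375}{6} \approx -395.83$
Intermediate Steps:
$v{\left(h \right)} = \left(-5 + h\right) \left(3 + h\right)$ ($v{\left(h \right)} = \left(3 + h\right) \left(-5 + h\right) = \left(-5 + h\right) \left(3 + h\right)$)
$u{\left(t \right)} = -3 + \frac{1}{-7 + t}$ ($u{\left(t \right)} = -3 + \frac{1}{t - \left(15 - \left(-2 + 0\right)^{2} + 2 \left(-2 + 0\right)\right)} = -3 + \frac{1}{t - \left(11 - 4\right)} = -3 + \frac{1}{t + \left(-15 + 4 + 4\right)} = -3 + \frac{1}{t - 7} = -3 + \frac{1}{-7 + t}$)
$u{\left(1 \right)} 5 \left(4 + 1\right)^{2} = \frac{22 - 3}{-7 + 1} \cdot 5 \left(4 + 1\right)^{2} = \frac{22 - 3}{-6} \cdot 5 \cdot 5^{2} = \left(- \frac{1}{6}\right) 19 \cdot 5 \cdot 25 = \left(- \frac{19}{6}\right) 5 \cdot 25 = \left(- \frac{95}{6}\right) 25 = - \frac{2375}{6}$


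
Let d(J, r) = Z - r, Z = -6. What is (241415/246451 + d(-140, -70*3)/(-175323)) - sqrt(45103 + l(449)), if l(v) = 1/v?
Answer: 14091775347/14402842891 - 4*sqrt(568300647)/449 ≈ -211.40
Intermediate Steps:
d(J, r) = -6 - r
(241415/246451 + d(-140, -70*3)/(-175323)) - sqrt(45103 + l(449)) = (241415/246451 + (-6 - (-70)*3)/(-175323)) - sqrt(45103 + 1/449) = (241415*(1/246451) + (-6 - 1*(-210))*(-1/175323)) - sqrt(45103 + 1/449) = (241415/246451 + (-6 + 210)*(-1/175323)) - sqrt(20251248/449) = (241415/246451 + 204*(-1/175323)) - 4*sqrt(568300647)/449 = (241415/246451 - 68/58441) - 4*sqrt(568300647)/449 = 14091775347/14402842891 - 4*sqrt(568300647)/449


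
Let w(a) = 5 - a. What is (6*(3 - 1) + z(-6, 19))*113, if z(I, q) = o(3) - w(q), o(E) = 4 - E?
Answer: 3051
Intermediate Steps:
z(I, q) = -4 + q (z(I, q) = (4 - 1*3) - (5 - q) = (4 - 3) + (-5 + q) = 1 + (-5 + q) = -4 + q)
(6*(3 - 1) + z(-6, 19))*113 = (6*(3 - 1) + (-4 + 19))*113 = (6*2 + 15)*113 = (12 + 15)*113 = 27*113 = 3051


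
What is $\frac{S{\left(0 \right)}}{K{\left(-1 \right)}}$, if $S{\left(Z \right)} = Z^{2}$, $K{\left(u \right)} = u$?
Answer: $0$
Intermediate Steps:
$\frac{S{\left(0 \right)}}{K{\left(-1 \right)}} = \frac{0^{2}}{-1} = 0 \left(-1\right) = 0$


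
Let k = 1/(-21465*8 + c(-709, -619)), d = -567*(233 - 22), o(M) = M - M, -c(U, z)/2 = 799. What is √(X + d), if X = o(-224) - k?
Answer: I*√3593791290834670/173318 ≈ 345.89*I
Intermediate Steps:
c(U, z) = -1598 (c(U, z) = -2*799 = -1598)
o(M) = 0
d = -119637 (d = -567*211 = -119637)
k = -1/173318 (k = 1/(-21465*8 - 1598) = 1/(-171720 - 1598) = 1/(-173318) = -1/173318 ≈ -5.7697e-6)
X = 1/173318 (X = 0 - 1*(-1/173318) = 0 + 1/173318 = 1/173318 ≈ 5.7697e-6)
√(X + d) = √(1/173318 - 119637) = √(-20735245565/173318) = I*√3593791290834670/173318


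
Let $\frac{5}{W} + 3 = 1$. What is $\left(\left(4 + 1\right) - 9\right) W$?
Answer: $10$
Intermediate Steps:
$W = - \frac{5}{2}$ ($W = \frac{5}{-3 + 1} = \frac{5}{-2} = 5 \left(- \frac{1}{2}\right) = - \frac{5}{2} \approx -2.5$)
$\left(\left(4 + 1\right) - 9\right) W = \left(\left(4 + 1\right) - 9\right) \left(- \frac{5}{2}\right) = \left(5 - 9\right) \left(- \frac{5}{2}\right) = \left(-4\right) \left(- \frac{5}{2}\right) = 10$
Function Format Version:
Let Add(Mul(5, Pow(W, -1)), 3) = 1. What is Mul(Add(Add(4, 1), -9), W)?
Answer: 10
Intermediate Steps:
W = Rational(-5, 2) (W = Mul(5, Pow(Add(-3, 1), -1)) = Mul(5, Pow(-2, -1)) = Mul(5, Rational(-1, 2)) = Rational(-5, 2) ≈ -2.5000)
Mul(Add(Add(4, 1), -9), W) = Mul(Add(Add(4, 1), -9), Rational(-5, 2)) = Mul(Add(5, -9), Rational(-5, 2)) = Mul(-4, Rational(-5, 2)) = 10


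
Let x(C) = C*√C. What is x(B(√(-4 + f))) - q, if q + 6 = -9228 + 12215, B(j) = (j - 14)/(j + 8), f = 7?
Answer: -2981 - I*(14 - √3)^(3/2)/(8 + √3)^(3/2) ≈ -2981.0 - 1.4153*I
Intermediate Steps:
B(j) = (-14 + j)/(8 + j)
x(C) = C^(3/2)
q = 2981 (q = -6 + (-9228 + 12215) = -6 + 2987 = 2981)
x(B(√(-4 + f))) - q = ((-14 + √(-4 + 7))/(8 + √(-4 + 7)))^(3/2) - 1*2981 = ((-14 + √3)/(8 + √3))^(3/2) - 2981 = (-14 + √3)^(3/2)/(8 + √3)^(3/2) - 2981 = -2981 + (-14 + √3)^(3/2)/(8 + √3)^(3/2)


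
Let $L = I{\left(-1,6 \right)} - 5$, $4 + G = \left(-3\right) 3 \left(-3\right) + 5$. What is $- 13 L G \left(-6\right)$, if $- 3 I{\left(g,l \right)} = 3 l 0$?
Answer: $-10920$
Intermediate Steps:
$I{\left(g,l \right)} = 0$ ($I{\left(g,l \right)} = - \frac{3 l 0}{3} = \left(- \frac{1}{3}\right) 0 = 0$)
$G = 28$ ($G = -4 + \left(\left(-3\right) 3 \left(-3\right) + 5\right) = -4 + \left(\left(-9\right) \left(-3\right) + 5\right) = -4 + \left(27 + 5\right) = -4 + 32 = 28$)
$L = -5$ ($L = 0 - 5 = -5$)
$- 13 L G \left(-6\right) = \left(-13\right) \left(-5\right) 28 \left(-6\right) = 65 \left(-168\right) = -10920$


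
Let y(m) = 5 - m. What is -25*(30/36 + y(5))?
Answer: -125/6 ≈ -20.833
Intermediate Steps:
-25*(30/36 + y(5)) = -25*(30/36 + (5 - 1*5)) = -25*(30*(1/36) + (5 - 5)) = -25*(5/6 + 0) = -25*5/6 = -125/6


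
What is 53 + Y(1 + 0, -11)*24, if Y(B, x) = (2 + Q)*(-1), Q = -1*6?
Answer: 149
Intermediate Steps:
Q = -6
Y(B, x) = 4 (Y(B, x) = (2 - 6)*(-1) = -4*(-1) = 4)
53 + Y(1 + 0, -11)*24 = 53 + 4*24 = 53 + 96 = 149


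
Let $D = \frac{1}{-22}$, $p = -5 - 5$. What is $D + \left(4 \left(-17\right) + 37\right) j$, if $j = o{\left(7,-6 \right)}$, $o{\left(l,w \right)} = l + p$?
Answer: $\frac{2045}{22} \approx 92.955$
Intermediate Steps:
$p = -10$ ($p = -5 - 5 = -10$)
$o{\left(l,w \right)} = -10 + l$ ($o{\left(l,w \right)} = l - 10 = -10 + l$)
$j = -3$ ($j = -10 + 7 = -3$)
$D = - \frac{1}{22} \approx -0.045455$
$D + \left(4 \left(-17\right) + 37\right) j = - \frac{1}{22} + \left(4 \left(-17\right) + 37\right) \left(-3\right) = - \frac{1}{22} + \left(-68 + 37\right) \left(-3\right) = - \frac{1}{22} - -93 = - \frac{1}{22} + 93 = \frac{2045}{22}$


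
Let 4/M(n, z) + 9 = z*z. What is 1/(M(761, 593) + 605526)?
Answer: 87910/53231790661 ≈ 1.6515e-6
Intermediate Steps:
M(n, z) = 4/(-9 + z²) (M(n, z) = 4/(-9 + z*z) = 4/(-9 + z²))
1/(M(761, 593) + 605526) = 1/(4/(-9 + 593²) + 605526) = 1/(4/(-9 + 351649) + 605526) = 1/(4/351640 + 605526) = 1/(4*(1/351640) + 605526) = 1/(1/87910 + 605526) = 1/(53231790661/87910) = 87910/53231790661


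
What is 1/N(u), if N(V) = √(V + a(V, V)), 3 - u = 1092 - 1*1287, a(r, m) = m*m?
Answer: √4378/13134 ≈ 0.0050378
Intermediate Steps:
a(r, m) = m²
u = 198 (u = 3 - (1092 - 1*1287) = 3 - (1092 - 1287) = 3 - 1*(-195) = 3 + 195 = 198)
N(V) = √(V + V²)
1/N(u) = 1/(√(198*(1 + 198))) = 1/(√(198*199)) = 1/(√39402) = 1/(3*√4378) = √4378/13134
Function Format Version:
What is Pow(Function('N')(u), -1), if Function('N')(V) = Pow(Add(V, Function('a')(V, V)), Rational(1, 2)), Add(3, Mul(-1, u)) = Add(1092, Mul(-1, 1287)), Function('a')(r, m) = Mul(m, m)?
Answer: Mul(Rational(1, 13134), Pow(4378, Rational(1, 2))) ≈ 0.0050378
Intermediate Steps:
Function('a')(r, m) = Pow(m, 2)
u = 198 (u = Add(3, Mul(-1, Add(1092, Mul(-1, 1287)))) = Add(3, Mul(-1, Add(1092, -1287))) = Add(3, Mul(-1, -195)) = Add(3, 195) = 198)
Function('N')(V) = Pow(Add(V, Pow(V, 2)), Rational(1, 2))
Pow(Function('N')(u), -1) = Pow(Pow(Mul(198, Add(1, 198)), Rational(1, 2)), -1) = Pow(Pow(Mul(198, 199), Rational(1, 2)), -1) = Pow(Pow(39402, Rational(1, 2)), -1) = Pow(Mul(3, Pow(4378, Rational(1, 2))), -1) = Mul(Rational(1, 13134), Pow(4378, Rational(1, 2)))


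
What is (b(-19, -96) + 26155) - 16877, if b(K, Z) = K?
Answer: 9259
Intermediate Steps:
(b(-19, -96) + 26155) - 16877 = (-19 + 26155) - 16877 = 26136 - 16877 = 9259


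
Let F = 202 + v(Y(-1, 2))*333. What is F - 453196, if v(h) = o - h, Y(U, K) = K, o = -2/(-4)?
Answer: -906987/2 ≈ -4.5349e+5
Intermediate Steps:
o = ½ (o = -2*(-¼) = ½ ≈ 0.50000)
v(h) = ½ - h
F = -595/2 (F = 202 + (½ - 1*2)*333 = 202 + (½ - 2)*333 = 202 - 3/2*333 = 202 - 999/2 = -595/2 ≈ -297.50)
F - 453196 = -595/2 - 453196 = -906987/2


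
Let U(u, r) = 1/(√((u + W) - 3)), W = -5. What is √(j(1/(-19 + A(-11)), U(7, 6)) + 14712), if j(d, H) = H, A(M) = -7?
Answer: √(14712 - I) ≈ 121.29 - 0.0041*I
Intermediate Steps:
U(u, r) = (-8 + u)^(-½) (U(u, r) = 1/(√((u - 5) - 3)) = 1/(√((-5 + u) - 3)) = 1/(√(-8 + u)) = (-8 + u)^(-½))
√(j(1/(-19 + A(-11)), U(7, 6)) + 14712) = √((-8 + 7)^(-½) + 14712) = √((-1)^(-½) + 14712) = √(-I + 14712) = √(14712 - I)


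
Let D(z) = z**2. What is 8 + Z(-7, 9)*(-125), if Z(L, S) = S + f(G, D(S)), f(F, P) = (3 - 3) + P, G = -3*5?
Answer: -11242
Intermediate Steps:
G = -15
f(F, P) = P (f(F, P) = 0 + P = P)
Z(L, S) = S + S**2
8 + Z(-7, 9)*(-125) = 8 + (9*(1 + 9))*(-125) = 8 + (9*10)*(-125) = 8 + 90*(-125) = 8 - 11250 = -11242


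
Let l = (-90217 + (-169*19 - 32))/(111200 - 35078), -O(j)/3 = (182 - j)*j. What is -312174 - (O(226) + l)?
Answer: -13017043636/38061 ≈ -3.4201e+5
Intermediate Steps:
O(j) = -3*j*(182 - j) (O(j) = -3*(182 - j)*j = -3*j*(182 - j))
l = -46730/38061 (l = (-90217 + (-3211 - 32))/76122 = (-90217 - 3243)*(1/76122) = -93460*1/76122 = -46730/38061 ≈ -1.2278)
-312174 - (O(226) + l) = -312174 - (3*226*(-182 + 226) - 46730/38061) = -312174 - (3*226*44 - 46730/38061) = -312174 - (29832 - 46730/38061) = -312174 - 1*1135389022/38061 = -312174 - 1135389022/38061 = -13017043636/38061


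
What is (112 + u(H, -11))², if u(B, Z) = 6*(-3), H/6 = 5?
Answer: 8836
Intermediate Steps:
H = 30 (H = 6*5 = 30)
u(B, Z) = -18
(112 + u(H, -11))² = (112 - 18)² = 94² = 8836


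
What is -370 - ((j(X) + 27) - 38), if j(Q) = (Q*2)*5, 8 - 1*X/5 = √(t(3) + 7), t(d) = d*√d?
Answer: -759 + 50*√(7 + 3*√3) ≈ -584.38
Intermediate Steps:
t(d) = d^(3/2)
X = 40 - 5*√(7 + 3*√3) (X = 40 - 5*√(3^(3/2) + 7) = 40 - 5*√(3*√3 + 7) = 40 - 5*√(7 + 3*√3) ≈ 22.539)
j(Q) = 10*Q (j(Q) = (2*Q)*5 = 10*Q)
-370 - ((j(X) + 27) - 38) = -370 - ((10*(40 - 5*√(7 + 3*√3)) + 27) - 38) = -370 - (((400 - 50*√(7 + 3*√3)) + 27) - 38) = -370 - ((427 - 50*√(7 + 3*√3)) - 38) = -370 - (389 - 50*√(7 + 3*√3)) = -370 + (-389 + 50*√(7 + 3*√3)) = -759 + 50*√(7 + 3*√3)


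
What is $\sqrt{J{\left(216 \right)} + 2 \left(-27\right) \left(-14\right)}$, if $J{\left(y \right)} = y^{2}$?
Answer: $6 \sqrt{1317} \approx 217.74$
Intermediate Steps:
$\sqrt{J{\left(216 \right)} + 2 \left(-27\right) \left(-14\right)} = \sqrt{216^{2} + 2 \left(-27\right) \left(-14\right)} = \sqrt{46656 - -756} = \sqrt{46656 + 756} = \sqrt{47412} = 6 \sqrt{1317}$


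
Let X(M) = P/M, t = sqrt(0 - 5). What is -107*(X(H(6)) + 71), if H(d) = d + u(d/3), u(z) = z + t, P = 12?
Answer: 107*(-71*sqrt(5) + 580*I)/(sqrt(5) - 8*I) ≈ -7745.9 + 41.61*I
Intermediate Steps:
t = I*sqrt(5) (t = sqrt(-5) = I*sqrt(5) ≈ 2.2361*I)
u(z) = z + I*sqrt(5)
H(d) = 4*d/3 + I*sqrt(5) (H(d) = d + (d/3 + I*sqrt(5)) = 4*d/3 + I*sqrt(5))
X(M) = 12/M
-107*(X(H(6)) + 71) = -107*(12/((4/3)*6 + I*sqrt(5)) + 71) = -107*(12/(8 + I*sqrt(5)) + 71) = -107*(71 + 12/(8 + I*sqrt(5))) = -7597 - 1284/(8 + I*sqrt(5))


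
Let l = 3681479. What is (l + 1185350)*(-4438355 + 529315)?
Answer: -19024629234160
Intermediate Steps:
(l + 1185350)*(-4438355 + 529315) = (3681479 + 1185350)*(-4438355 + 529315) = 4866829*(-3909040) = -19024629234160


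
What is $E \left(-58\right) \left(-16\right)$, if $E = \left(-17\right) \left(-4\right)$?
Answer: $63104$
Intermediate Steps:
$E = 68$
$E \left(-58\right) \left(-16\right) = 68 \left(-58\right) \left(-16\right) = \left(-3944\right) \left(-16\right) = 63104$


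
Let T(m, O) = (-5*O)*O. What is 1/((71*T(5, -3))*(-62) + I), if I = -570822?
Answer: -1/372732 ≈ -2.6829e-6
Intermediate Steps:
T(m, O) = -5*O²
1/((71*T(5, -3))*(-62) + I) = 1/((71*(-5*(-3)²))*(-62) - 570822) = 1/((71*(-5*9))*(-62) - 570822) = 1/((71*(-45))*(-62) - 570822) = 1/(-3195*(-62) - 570822) = 1/(198090 - 570822) = 1/(-372732) = -1/372732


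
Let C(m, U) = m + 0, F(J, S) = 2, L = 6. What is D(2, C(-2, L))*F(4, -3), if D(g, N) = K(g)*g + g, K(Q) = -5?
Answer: -16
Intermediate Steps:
C(m, U) = m
D(g, N) = -4*g (D(g, N) = -5*g + g = -4*g)
D(2, C(-2, L))*F(4, -3) = -4*2*2 = -8*2 = -16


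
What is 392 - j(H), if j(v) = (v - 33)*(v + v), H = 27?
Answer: 716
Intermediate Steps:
j(v) = 2*v*(-33 + v) (j(v) = (-33 + v)*(2*v) = 2*v*(-33 + v))
392 - j(H) = 392 - 2*27*(-33 + 27) = 392 - 2*27*(-6) = 392 - 1*(-324) = 392 + 324 = 716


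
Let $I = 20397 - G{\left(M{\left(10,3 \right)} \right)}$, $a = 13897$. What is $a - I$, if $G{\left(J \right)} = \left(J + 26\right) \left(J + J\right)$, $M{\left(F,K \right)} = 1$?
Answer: $-6446$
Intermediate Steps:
$G{\left(J \right)} = 2 J \left(26 + J\right)$ ($G{\left(J \right)} = \left(26 + J\right) 2 J = 2 J \left(26 + J\right)$)
$I = 20343$ ($I = 20397 - 2 \cdot 1 \left(26 + 1\right) = 20397 - 2 \cdot 1 \cdot 27 = 20397 - 54 = 20343$)
$a - I = 13897 - 20343 = -6446$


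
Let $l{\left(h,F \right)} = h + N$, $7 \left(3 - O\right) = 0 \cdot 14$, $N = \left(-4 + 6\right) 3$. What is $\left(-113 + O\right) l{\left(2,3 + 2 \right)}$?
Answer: $-880$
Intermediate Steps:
$N = 6$ ($N = 2 \cdot 3 = 6$)
$O = 3$ ($O = 3 - \frac{0 \cdot 14}{7} = 3 - 0 = 3 + 0 = 3$)
$l{\left(h,F \right)} = 6 + h$ ($l{\left(h,F \right)} = h + 6 = 6 + h$)
$\left(-113 + O\right) l{\left(2,3 + 2 \right)} = \left(-113 + 3\right) \left(6 + 2\right) = \left(-110\right) 8 = -880$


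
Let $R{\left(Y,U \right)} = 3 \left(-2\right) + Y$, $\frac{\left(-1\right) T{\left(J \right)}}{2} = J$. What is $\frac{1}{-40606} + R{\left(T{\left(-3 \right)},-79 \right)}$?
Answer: $- \frac{1}{40606} \approx -2.4627 \cdot 10^{-5}$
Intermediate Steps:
$T{\left(J \right)} = - 2 J$
$R{\left(Y,U \right)} = -6 + Y$
$\frac{1}{-40606} + R{\left(T{\left(-3 \right)},-79 \right)} = \frac{1}{-40606} - 0 = - \frac{1}{40606} + \left(-6 + 6\right) = - \frac{1}{40606} + 0 = - \frac{1}{40606}$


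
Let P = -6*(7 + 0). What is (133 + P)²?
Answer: 8281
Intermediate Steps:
P = -42 (P = -6*7 = -42)
(133 + P)² = (133 - 42)² = 91² = 8281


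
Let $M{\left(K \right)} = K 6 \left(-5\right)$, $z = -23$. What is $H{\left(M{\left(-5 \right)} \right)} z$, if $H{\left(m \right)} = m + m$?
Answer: $-6900$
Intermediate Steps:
$M{\left(K \right)} = - 30 K$ ($M{\left(K \right)} = 6 K \left(-5\right) = - 30 K$)
$H{\left(m \right)} = 2 m$
$H{\left(M{\left(-5 \right)} \right)} z = 2 \left(\left(-30\right) \left(-5\right)\right) \left(-23\right) = 2 \cdot 150 \left(-23\right) = 300 \left(-23\right) = -6900$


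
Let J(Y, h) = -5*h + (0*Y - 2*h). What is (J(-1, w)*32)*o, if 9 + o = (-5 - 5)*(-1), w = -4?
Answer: 896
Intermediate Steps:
J(Y, h) = -7*h (J(Y, h) = -5*h + (0 - 2*h) = -5*h - 2*h = -7*h)
o = 1 (o = -9 + (-5 - 5)*(-1) = -9 - 10*(-1) = -9 + 10 = 1)
(J(-1, w)*32)*o = (-7*(-4)*32)*1 = (28*32)*1 = 896*1 = 896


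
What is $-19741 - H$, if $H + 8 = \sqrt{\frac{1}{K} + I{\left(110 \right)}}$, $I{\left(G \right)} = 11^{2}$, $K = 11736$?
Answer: $-19733 - \frac{\sqrt{462938582}}{1956} \approx -19744.0$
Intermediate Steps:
$I{\left(G \right)} = 121$
$H = -8 + \frac{\sqrt{462938582}}{1956}$ ($H = -8 + \sqrt{\frac{1}{11736} + 121} = -8 + \sqrt{\frac{1420057}{11736}} = -8 + \frac{\sqrt{462938582}}{1956} \approx 3.0$)
$-19741 - H = -19741 - \left(-8 + \frac{\sqrt{462938582}}{1956}\right) = -19741 + \left(8 - \frac{\sqrt{462938582}}{1956}\right) = -19733 - \frac{\sqrt{462938582}}{1956}$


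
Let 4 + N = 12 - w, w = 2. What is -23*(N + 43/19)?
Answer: -3611/19 ≈ -190.05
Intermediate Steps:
N = 6 (N = -4 + (12 - 1*2) = -4 + (12 - 2) = -4 + 10 = 6)
-23*(N + 43/19) = -23*(6 + 43/19) = -23*157/19 = -3611/19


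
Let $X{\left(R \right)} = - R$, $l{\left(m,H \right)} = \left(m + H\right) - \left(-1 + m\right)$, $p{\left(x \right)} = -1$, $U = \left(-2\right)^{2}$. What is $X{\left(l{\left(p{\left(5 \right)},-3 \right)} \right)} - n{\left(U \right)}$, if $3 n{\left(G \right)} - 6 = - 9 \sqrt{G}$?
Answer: $6$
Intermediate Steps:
$U = 4$
$n{\left(G \right)} = 2 - 3 \sqrt{G}$ ($n{\left(G \right)} = 2 + \frac{\left(-9\right) \sqrt{G}}{3} = 2 - 3 \sqrt{G}$)
$l{\left(m,H \right)} = 1 + H$ ($l{\left(m,H \right)} = \left(H + m\right) - \left(-1 + m\right) = 1 + H$)
$X{\left(l{\left(p{\left(5 \right)},-3 \right)} \right)} - n{\left(U \right)} = - (1 - 3) - \left(2 - 3 \sqrt{4}\right) = \left(-1\right) \left(-2\right) - \left(2 - 6\right) = 2 - \left(2 - 6\right) = 2 - -4 = 2 + 4 = 6$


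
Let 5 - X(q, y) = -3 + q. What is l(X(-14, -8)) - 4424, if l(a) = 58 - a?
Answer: -4388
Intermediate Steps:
X(q, y) = 8 - q (X(q, y) = 5 - (-3 + q) = 5 + (3 - q) = 8 - q)
l(X(-14, -8)) - 4424 = (58 - (8 - 1*(-14))) - 4424 = (58 - (8 + 14)) - 4424 = (58 - 1*22) - 4424 = (58 - 22) - 4424 = 36 - 4424 = -4388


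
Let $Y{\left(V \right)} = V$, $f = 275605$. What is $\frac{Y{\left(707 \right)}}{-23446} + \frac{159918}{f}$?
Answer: $\frac{323144063}{587439530} \approx 0.55009$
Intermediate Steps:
$\frac{Y{\left(707 \right)}}{-23446} + \frac{159918}{f} = \frac{707}{-23446} + \frac{159918}{275605} = 707 \left(- \frac{1}{23446}\right) + 159918 \cdot \frac{1}{275605} = - \frac{707}{23446} + \frac{14538}{25055} = \frac{323144063}{587439530}$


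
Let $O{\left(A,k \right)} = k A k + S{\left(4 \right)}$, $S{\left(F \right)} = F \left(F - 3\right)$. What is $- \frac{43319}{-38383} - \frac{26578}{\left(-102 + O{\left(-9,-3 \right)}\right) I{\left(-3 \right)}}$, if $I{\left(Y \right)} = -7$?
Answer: $- \frac{965864667}{48093899} \approx -20.083$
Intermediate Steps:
$S{\left(F \right)} = F \left(-3 + F\right)$
$O{\left(A,k \right)} = 4 + A k^{2}$ ($O{\left(A,k \right)} = k A k + 4 \left(-3 + 4\right) = A k k + 4 \cdot 1 = A k^{2} + 4 = 4 + A k^{2}$)
$- \frac{43319}{-38383} - \frac{26578}{\left(-102 + O{\left(-9,-3 \right)}\right) I{\left(-3 \right)}} = - \frac{43319}{-38383} - \frac{26578}{\left(-102 + \left(4 - 9 \left(-3\right)^{2}\right)\right) \left(-7\right)} = \left(-43319\right) \left(- \frac{1}{38383}\right) - \frac{26578}{\left(-102 + \left(4 - 81\right)\right) \left(-7\right)} = \frac{43319}{38383} - \frac{26578}{\left(-102 + \left(4 - 81\right)\right) \left(-7\right)} = \frac{43319}{38383} - \frac{26578}{\left(-102 - 77\right) \left(-7\right)} = \frac{43319}{38383} - \frac{26578}{\left(-179\right) \left(-7\right)} = \frac{43319}{38383} - \frac{26578}{1253} = - \frac{965864667}{48093899}$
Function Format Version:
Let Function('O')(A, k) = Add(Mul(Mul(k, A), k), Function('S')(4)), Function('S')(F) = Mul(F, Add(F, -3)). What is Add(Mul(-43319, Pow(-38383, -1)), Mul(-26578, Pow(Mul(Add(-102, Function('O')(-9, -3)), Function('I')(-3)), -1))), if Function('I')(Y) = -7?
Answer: Rational(-965864667, 48093899) ≈ -20.083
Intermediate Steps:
Function('S')(F) = Mul(F, Add(-3, F))
Function('O')(A, k) = Add(4, Mul(A, Pow(k, 2))) (Function('O')(A, k) = Add(Mul(Mul(k, A), k), Mul(4, Add(-3, 4))) = Add(Mul(Mul(A, k), k), Mul(4, 1)) = Add(Mul(A, Pow(k, 2)), 4) = Add(4, Mul(A, Pow(k, 2))))
Add(Mul(-43319, Pow(-38383, -1)), Mul(-26578, Pow(Mul(Add(-102, Function('O')(-9, -3)), Function('I')(-3)), -1))) = Add(Mul(-43319, Pow(-38383, -1)), Mul(-26578, Pow(Mul(Add(-102, Add(4, Mul(-9, Pow(-3, 2)))), -7), -1))) = Add(Mul(-43319, Rational(-1, 38383)), Mul(-26578, Pow(Mul(Add(-102, Add(4, Mul(-9, 9))), -7), -1))) = Add(Rational(43319, 38383), Mul(-26578, Pow(Mul(Add(-102, Add(4, -81)), -7), -1))) = Add(Rational(43319, 38383), Mul(-26578, Pow(Mul(Add(-102, -77), -7), -1))) = Add(Rational(43319, 38383), Mul(-26578, Pow(Mul(-179, -7), -1))) = Add(Rational(43319, 38383), Mul(-26578, Pow(1253, -1))) = Add(Rational(43319, 38383), Mul(-26578, Rational(1, 1253))) = Add(Rational(43319, 38383), Rational(-26578, 1253)) = Rational(-965864667, 48093899)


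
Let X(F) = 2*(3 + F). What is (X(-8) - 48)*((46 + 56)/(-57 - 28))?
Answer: 348/5 ≈ 69.600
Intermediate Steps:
X(F) = 6 + 2*F
(X(-8) - 48)*((46 + 56)/(-57 - 28)) = ((6 + 2*(-8)) - 48)*((46 + 56)/(-57 - 28)) = ((6 - 16) - 48)*(102/(-85)) = (-10 - 48)*(102*(-1/85)) = -58*(-6/5) = 348/5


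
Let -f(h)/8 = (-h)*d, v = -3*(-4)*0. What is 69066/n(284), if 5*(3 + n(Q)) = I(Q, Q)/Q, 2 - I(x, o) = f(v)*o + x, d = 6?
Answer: -16345620/757 ≈ -21593.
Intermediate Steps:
v = 0 (v = 12*0 = 0)
f(h) = 48*h (f(h) = -8*(-h)*6 = -(-48)*h = 48*h)
I(x, o) = 2 - x (I(x, o) = 2 - ((48*0)*o + x) = 2 - (0*o + x) = 2 - (0 + x) = 2 - x)
n(Q) = -3 + (2 - Q)/(5*Q) (n(Q) = -3 + ((2 - Q)/Q)/5 = -3 + (2 - Q)/(5*Q))
69066/n(284) = 69066/(((2/5)*(1 - 8*284)/284)) = 69066/(((2/5)*(1/284)*(1 - 2272))) = 69066/(((2/5)*(1/284)*(-2271))) = 69066/(-2271/710) = 69066*(-710/2271) = -16345620/757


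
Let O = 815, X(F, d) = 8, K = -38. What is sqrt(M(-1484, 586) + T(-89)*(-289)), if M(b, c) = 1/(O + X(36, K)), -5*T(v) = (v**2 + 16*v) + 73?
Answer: sqrt(257212979257)/823 ≈ 616.24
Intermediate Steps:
T(v) = -73/5 - 16*v/5 - v**2/5 (T(v) = -((v**2 + 16*v) + 73)/5 = -(73 + v**2 + 16*v)/5 = -73/5 - 16*v/5 - v**2/5)
M(b, c) = 1/823 (M(b, c) = 1/(815 + 8) = 1/823)
sqrt(M(-1484, 586) + T(-89)*(-289)) = sqrt(1/823 + (-73/5 - 16/5*(-89) - 1/5*(-89)**2)*(-289)) = sqrt(1/823 + (-73/5 + 1424/5 - 1/5*7921)*(-289)) = sqrt(1/823 + (-73/5 + 1424/5 - 7921/5)*(-289)) = sqrt(1/823 - 1314*(-289)) = sqrt(1/823 + 379746) = sqrt(312530959/823) = sqrt(257212979257)/823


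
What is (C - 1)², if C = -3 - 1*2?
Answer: 36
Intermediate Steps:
C = -5 (C = -3 - 2 = -5)
(C - 1)² = (-5 - 1)² = (-6)² = 36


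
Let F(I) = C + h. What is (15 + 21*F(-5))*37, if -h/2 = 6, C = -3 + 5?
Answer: -7215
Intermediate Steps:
C = 2
h = -12 (h = -2*6 = -12)
F(I) = -10 (F(I) = 2 - 12 = -10)
(15 + 21*F(-5))*37 = (15 + 21*(-10))*37 = (15 - 210)*37 = -195*37 = -7215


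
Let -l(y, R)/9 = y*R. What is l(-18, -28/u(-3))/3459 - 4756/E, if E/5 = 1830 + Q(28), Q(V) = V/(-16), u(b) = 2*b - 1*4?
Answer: -16406044/42159445 ≈ -0.38914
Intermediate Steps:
u(b) = -4 + 2*b (u(b) = 2*b - 4 = -4 + 2*b)
Q(V) = -V/16 (Q(V) = V*(-1/16) = -V/16)
E = 36565/4 (E = 5*(1830 - 1/16*28) = 5*(1830 - 7/4) = 5*(7313/4) = 36565/4 ≈ 9141.3)
l(y, R) = -9*R*y (l(y, R) = -9*y*R = -9*R*y)
l(-18, -28/u(-3))/3459 - 4756/E = -9*(-28/(-4 + 2*(-3)))*(-18)/3459 - 4756/36565/4 = -9*(-28/(-4 - 6))*(-18)*(1/3459) - 4756*4/36565 = -9*(-28/(-10))*(-18)*(1/3459) - 19024/36565 = -9*(-28*(-1/10))*(-18)*(1/3459) - 19024/36565 = -9*14/5*(-18)*(1/3459) - 19024/36565 = (2268/5)*(1/3459) - 19024/36565 = 756/5765 - 19024/36565 = -16406044/42159445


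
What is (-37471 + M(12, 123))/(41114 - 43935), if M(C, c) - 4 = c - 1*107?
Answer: 37451/2821 ≈ 13.276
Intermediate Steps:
M(C, c) = -103 + c (M(C, c) = 4 + (c - 1*107) = 4 + (c - 107) = 4 + (-107 + c) = -103 + c)
(-37471 + M(12, 123))/(41114 - 43935) = (-37471 + (-103 + 123))/(41114 - 43935) = (-37471 + 20)/(-2821) = -37451*(-1/2821) = 37451/2821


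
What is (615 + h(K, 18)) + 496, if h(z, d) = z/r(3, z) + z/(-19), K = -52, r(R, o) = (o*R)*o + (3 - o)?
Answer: 172820899/155173 ≈ 1113.7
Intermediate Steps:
r(R, o) = 3 - o + R*o**2 (r(R, o) = (R*o)*o + (3 - o) = R*o**2 + (3 - o) = 3 - o + R*o**2)
h(z, d) = -z/19 + z/(3 - z + 3*z**2) (h(z, d) = z/(3 - z + 3*z**2) + z/(-19) = z/(3 - z + 3*z**2) + z*(-1/19) = z/(3 - z + 3*z**2) - z/19 = -z/19 + z/(3 - z + 3*z**2))
(615 + h(K, 18)) + 496 = (615 + (1/19)*(-52)*(16 - 52 - 3*(-52)**2)/(3 - 1*(-52) + 3*(-52)**2)) + 496 = (615 + (1/19)*(-52)*(16 - 52 - 3*2704)/(3 + 52 + 3*2704)) + 496 = (615 + (1/19)*(-52)*(16 - 52 - 8112)/(3 + 52 + 8112)) + 496 = (615 + (1/19)*(-52)*(-8148)/8167) + 496 = (615 + (1/19)*(-52)*(1/8167)*(-8148)) + 496 = (615 + 423696/155173) + 496 = 95855091/155173 + 496 = 172820899/155173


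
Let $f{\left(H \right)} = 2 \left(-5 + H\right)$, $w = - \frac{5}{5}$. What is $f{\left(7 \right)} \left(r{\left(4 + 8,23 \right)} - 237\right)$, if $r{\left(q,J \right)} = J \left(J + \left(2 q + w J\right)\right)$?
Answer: $1260$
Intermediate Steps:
$w = -1$ ($w = \left(-5\right) \frac{1}{5} = -1$)
$f{\left(H \right)} = -10 + 2 H$
$r{\left(q,J \right)} = 2 J q$ ($r{\left(q,J \right)} = J \left(J - \left(J - 2 q\right)\right) = J 2 q = 2 J q$)
$f{\left(7 \right)} \left(r{\left(4 + 8,23 \right)} - 237\right) = \left(-10 + 2 \cdot 7\right) \left(2 \cdot 23 \left(4 + 8\right) - 237\right) = \left(-10 + 14\right) \left(2 \cdot 23 \cdot 12 - 237\right) = 4 \left(552 - 237\right) = 4 \cdot 315 = 1260$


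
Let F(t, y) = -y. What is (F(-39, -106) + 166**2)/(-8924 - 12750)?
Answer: -13831/10837 ≈ -1.2763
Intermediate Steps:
(F(-39, -106) + 166**2)/(-8924 - 12750) = (-1*(-106) + 166**2)/(-8924 - 12750) = (106 + 27556)/(-21674) = 27662*(-1/21674) = -13831/10837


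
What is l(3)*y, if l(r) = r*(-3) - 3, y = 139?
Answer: -1668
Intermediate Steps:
l(r) = -3 - 3*r (l(r) = -3*r - 3 = -3 - 3*r)
l(3)*y = (-3 - 3*3)*139 = (-3 - 9)*139 = -12*139 = -1668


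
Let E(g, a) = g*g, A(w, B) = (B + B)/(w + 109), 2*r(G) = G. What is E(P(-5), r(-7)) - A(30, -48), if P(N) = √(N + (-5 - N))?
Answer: -599/139 ≈ -4.3093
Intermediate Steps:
r(G) = G/2
A(w, B) = 2*B/(109 + w) (A(w, B) = (2*B)/(109 + w) = 2*B/(109 + w))
P(N) = I*√5 (P(N) = √(-5) = I*√5)
E(g, a) = g²
E(P(-5), r(-7)) - A(30, -48) = (I*√5)² - 2*(-48)/(109 + 30) = -5 - 2*(-48)/139 = -5 - 1*(-96/139) = -5 + 96/139 = -599/139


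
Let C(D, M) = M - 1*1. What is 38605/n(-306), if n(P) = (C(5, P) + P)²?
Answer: 38605/375769 ≈ 0.10274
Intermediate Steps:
C(D, M) = -1 + M (C(D, M) = M - 1 = -1 + M)
n(P) = (-1 + 2*P)² (n(P) = ((-1 + P) + P)² = (-1 + 2*P)²)
38605/n(-306) = 38605/((-1 + 2*(-306))²) = 38605/((-1 - 612)²) = 38605/((-613)²) = 38605/375769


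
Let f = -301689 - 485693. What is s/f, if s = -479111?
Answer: 479111/787382 ≈ 0.60849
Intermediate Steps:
f = -787382
s/f = -479111/(-787382) = -479111*(-1/787382) = 479111/787382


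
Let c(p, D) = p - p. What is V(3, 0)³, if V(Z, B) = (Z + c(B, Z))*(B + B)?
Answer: 0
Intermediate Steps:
c(p, D) = 0
V(Z, B) = 2*B*Z (V(Z, B) = (Z + 0)*(B + B) = Z*(2*B) = 2*B*Z)
V(3, 0)³ = (2*0*3)³ = 0³ = 0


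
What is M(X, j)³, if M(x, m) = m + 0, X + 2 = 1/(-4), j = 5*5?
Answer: 15625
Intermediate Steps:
j = 25
X = -9/4 (X = -2 + 1/(-4) = -2 - ¼ = -9/4 ≈ -2.2500)
M(x, m) = m
M(X, j)³ = 25³ = 15625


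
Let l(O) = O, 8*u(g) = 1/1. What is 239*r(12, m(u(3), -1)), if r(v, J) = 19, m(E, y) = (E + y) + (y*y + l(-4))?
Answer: 4541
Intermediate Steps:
u(g) = 1/8 (u(g) = (1/8)/1 = (1/8)*1 = 1/8)
m(E, y) = -4 + E + y + y**2 (m(E, y) = (E + y) + (y*y - 4) = (E + y) + (y**2 - 4) = (E + y) + (-4 + y**2) = -4 + E + y + y**2)
239*r(12, m(u(3), -1)) = 239*19 = 4541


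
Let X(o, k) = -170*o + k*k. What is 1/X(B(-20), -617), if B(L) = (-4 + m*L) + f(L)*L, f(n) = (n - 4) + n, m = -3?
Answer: 1/221569 ≈ 4.5133e-6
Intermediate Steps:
f(n) = -4 + 2*n (f(n) = (-4 + n) + n = -4 + 2*n)
B(L) = -4 - 3*L + L*(-4 + 2*L) (B(L) = (-4 - 3*L) + (-4 + 2*L)*L = (-4 - 3*L) + L*(-4 + 2*L) = -4 - 3*L + L*(-4 + 2*L))
X(o, k) = k**2 - 170*o (X(o, k) = -170*o + k**2 = k**2 - 170*o)
1/X(B(-20), -617) = 1/((-617)**2 - 170*(-4 - 7*(-20) + 2*(-20)**2)) = 1/(380689 - 170*(-4 + 140 + 2*400)) = 1/(380689 - 170*(-4 + 140 + 800)) = 1/(380689 - 170*936) = 1/(380689 - 159120) = 1/221569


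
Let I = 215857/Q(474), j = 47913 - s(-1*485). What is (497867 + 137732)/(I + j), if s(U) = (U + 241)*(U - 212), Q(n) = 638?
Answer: -405512162/77719033 ≈ -5.2177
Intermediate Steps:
s(U) = (-212 + U)*(241 + U) (s(U) = (241 + U)*(-212 + U) = (-212 + U)*(241 + U))
j = -122155 (j = 47913 - (-51092 + (-1*485)² + 29*(-1*485)) = 47913 - (-51092 + (-485)² + 29*(-485)) = 47913 - (-51092 + 235225 - 14065) = 47913 - 1*170068 = 47913 - 170068 = -122155)
I = 215857/638 ≈ 338.33
(497867 + 137732)/(I + j) = (497867 + 137732)/(215857/638 - 122155) = 635599/(-77719033/638) = 635599*(-638/77719033) = -405512162/77719033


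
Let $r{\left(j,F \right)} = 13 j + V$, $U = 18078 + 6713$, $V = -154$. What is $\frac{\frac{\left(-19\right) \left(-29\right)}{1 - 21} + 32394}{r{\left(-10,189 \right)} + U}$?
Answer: $\frac{647329}{490140} \approx 1.3207$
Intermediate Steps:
$U = 24791$
$r{\left(j,F \right)} = -154 + 13 j$ ($r{\left(j,F \right)} = 13 j - 154 = -154 + 13 j$)
$\frac{\frac{\left(-19\right) \left(-29\right)}{1 - 21} + 32394}{r{\left(-10,189 \right)} + U} = \frac{\frac{\left(-19\right) \left(-29\right)}{1 - 21} + 32394}{\left(-154 + 13 \left(-10\right)\right) + 24791} = \frac{\frac{551}{-20} + 32394}{\left(-154 - 130\right) + 24791} = \frac{551 \left(- \frac{1}{20}\right) + 32394}{-284 + 24791} = \frac{- \frac{551}{20} + 32394}{24507} = \frac{647329}{20} \cdot \frac{1}{24507} = \frac{647329}{490140}$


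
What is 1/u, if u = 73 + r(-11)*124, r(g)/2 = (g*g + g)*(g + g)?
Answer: -1/600087 ≈ -1.6664e-6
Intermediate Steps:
r(g) = 4*g*(g + g**2) (r(g) = 2*((g*g + g)*(g + g)) = 2*((g**2 + g)*(2*g)) = 2*((g + g**2)*(2*g)) = 2*(2*g*(g + g**2)) = 4*g*(g + g**2))
u = -600087 (u = 73 + (4*(-11)**2*(1 - 11))*124 = 73 + (4*121*(-10))*124 = 73 - 4840*124 = 73 - 600160 = -600087)
1/u = 1/(-600087) = -1/600087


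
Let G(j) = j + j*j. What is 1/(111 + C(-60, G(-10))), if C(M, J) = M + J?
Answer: 1/141 ≈ 0.0070922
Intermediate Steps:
G(j) = j + j²
C(M, J) = J + M
1/(111 + C(-60, G(-10))) = 1/(111 + (-10*(1 - 10) - 60)) = 1/(111 + (-10*(-9) - 60)) = 1/(111 + (90 - 60)) = 1/(111 + 30) = 1/141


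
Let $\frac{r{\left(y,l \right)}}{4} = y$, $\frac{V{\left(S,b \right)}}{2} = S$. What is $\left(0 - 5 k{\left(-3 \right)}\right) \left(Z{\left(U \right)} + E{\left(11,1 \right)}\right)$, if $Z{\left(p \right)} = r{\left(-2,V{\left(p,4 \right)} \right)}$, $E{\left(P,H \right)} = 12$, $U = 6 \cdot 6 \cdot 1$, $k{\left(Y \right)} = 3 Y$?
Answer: $180$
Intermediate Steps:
$V{\left(S,b \right)} = 2 S$
$r{\left(y,l \right)} = 4 y$
$U = 36$ ($U = 36 \cdot 1 = 36$)
$Z{\left(p \right)} = -8$ ($Z{\left(p \right)} = 4 \left(-2\right) = -8$)
$\left(0 - 5 k{\left(-3 \right)}\right) \left(Z{\left(U \right)} + E{\left(11,1 \right)}\right) = \left(0 - 5 \cdot 3 \left(-3\right)\right) \left(-8 + 12\right) = \left(0 - -45\right) 4 = \left(0 + 45\right) 4 = 45 \cdot 4 = 180$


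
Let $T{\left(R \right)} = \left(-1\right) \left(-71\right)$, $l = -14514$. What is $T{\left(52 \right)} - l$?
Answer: $14585$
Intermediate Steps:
$T{\left(R \right)} = 71$
$T{\left(52 \right)} - l = 71 - -14514 = 71 + 14514 = 14585$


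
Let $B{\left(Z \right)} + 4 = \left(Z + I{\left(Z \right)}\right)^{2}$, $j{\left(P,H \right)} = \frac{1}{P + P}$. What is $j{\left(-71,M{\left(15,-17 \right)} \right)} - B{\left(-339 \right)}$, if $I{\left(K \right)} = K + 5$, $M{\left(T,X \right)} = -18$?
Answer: $- \frac{64315351}{142} \approx -4.5293 \cdot 10^{5}$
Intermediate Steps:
$I{\left(K \right)} = 5 + K$
$j{\left(P,H \right)} = \frac{1}{2 P}$
$B{\left(Z \right)} = -4 + \left(5 + 2 Z\right)^{2}$ ($B{\left(Z \right)} = -4 + \left(Z + \left(5 + Z\right)\right)^{2} = -4 + \left(5 + 2 Z\right)^{2}$)
$j{\left(-71,M{\left(15,-17 \right)} \right)} - B{\left(-339 \right)} = \frac{1}{2 \left(-71\right)} - \left(-4 + \left(5 + 2 \left(-339\right)\right)^{2}\right) = \frac{1}{2} \left(- \frac{1}{71}\right) - \left(-4 + \left(5 - 678\right)^{2}\right) = - \frac{1}{142} - \left(-4 + \left(-673\right)^{2}\right) = - \frac{1}{142} - \left(-4 + 452929\right) = - \frac{1}{142} - 452925 = - \frac{64315351}{142}$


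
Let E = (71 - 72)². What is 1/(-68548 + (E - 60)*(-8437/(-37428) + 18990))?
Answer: -37428/44500817807 ≈ -8.4106e-7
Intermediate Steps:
E = 1 (E = (-1)² = 1)
1/(-68548 + (E - 60)*(-8437/(-37428) + 18990)) = 1/(-68548 + (1 - 60)*(-8437/(-37428) + 18990)) = 1/(-68548 - 59*(-8437*(-1/37428) + 18990)) = 1/(-68548 - 59*(8437/37428 + 18990)) = 1/(-68548 - 59*710766157/37428) = 1/(-68548 - 41935203263/37428) = 1/(-44500817807/37428) = -37428/44500817807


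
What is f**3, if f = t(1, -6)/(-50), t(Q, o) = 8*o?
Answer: 13824/15625 ≈ 0.88474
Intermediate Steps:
f = 24/25 (f = (8*(-6))/(-50) = -48*(-1/50) = 24/25 ≈ 0.96000)
f**3 = (24/25)**3 = 13824/15625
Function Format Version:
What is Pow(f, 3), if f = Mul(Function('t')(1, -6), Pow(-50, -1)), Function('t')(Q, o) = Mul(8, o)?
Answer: Rational(13824, 15625) ≈ 0.88474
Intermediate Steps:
f = Rational(24, 25) (f = Mul(Mul(8, -6), Pow(-50, -1)) = Mul(-48, Rational(-1, 50)) = Rational(24, 25) ≈ 0.96000)
Pow(f, 3) = Pow(Rational(24, 25), 3) = Rational(13824, 15625)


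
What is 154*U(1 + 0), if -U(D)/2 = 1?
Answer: -308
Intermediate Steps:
U(D) = -2 (U(D) = -2*1 = -2)
154*U(1 + 0) = 154*(-2) = -308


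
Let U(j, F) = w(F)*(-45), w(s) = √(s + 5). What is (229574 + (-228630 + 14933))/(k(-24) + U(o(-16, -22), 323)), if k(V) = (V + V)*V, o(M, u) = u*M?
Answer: 254032/9207 + 79385*√82/36828 ≈ 47.111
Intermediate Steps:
o(M, u) = M*u
k(V) = 2*V² (k(V) = (2*V)*V = 2*V²)
w(s) = √(5 + s)
U(j, F) = -45*√(5 + F) (U(j, F) = √(5 + F)*(-45) = -45*√(5 + F))
(229574 + (-228630 + 14933))/(k(-24) + U(o(-16, -22), 323)) = (229574 + (-228630 + 14933))/(2*(-24)² - 45*√(5 + 323)) = (229574 - 213697)/(2*576 - 90*√82) = 15877/(1152 - 90*√82)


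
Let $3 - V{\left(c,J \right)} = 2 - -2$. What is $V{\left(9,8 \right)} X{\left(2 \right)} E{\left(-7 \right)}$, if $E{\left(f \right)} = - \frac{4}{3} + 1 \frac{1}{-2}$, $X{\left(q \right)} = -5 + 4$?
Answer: $- \frac{11}{6} \approx -1.8333$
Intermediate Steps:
$X{\left(q \right)} = -1$
$V{\left(c,J \right)} = -1$ ($V{\left(c,J \right)} = 3 - \left(2 - -2\right) = 3 - \left(2 + 2\right) = 3 - 4 = -1$)
$E{\left(f \right)} = - \frac{11}{6}$ ($E{\left(f \right)} = \left(-4\right) \frac{1}{3} + 1 \left(- \frac{1}{2}\right) = - \frac{4}{3} - \frac{1}{2} = - \frac{11}{6}$)
$V{\left(9,8 \right)} X{\left(2 \right)} E{\left(-7 \right)} = \left(-1\right) \left(-1\right) \left(- \frac{11}{6}\right) = 1 \left(- \frac{11}{6}\right) = - \frac{11}{6}$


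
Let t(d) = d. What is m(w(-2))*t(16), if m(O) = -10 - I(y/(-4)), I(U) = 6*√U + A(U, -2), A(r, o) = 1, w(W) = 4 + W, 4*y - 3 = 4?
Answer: -176 - 24*I*√7 ≈ -176.0 - 63.498*I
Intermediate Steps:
y = 7/4 (y = ¾ + (¼)*4 = ¾ + 1 = 7/4 ≈ 1.7500)
I(U) = 1 + 6*√U (I(U) = 6*√U + 1 = 1 + 6*√U)
m(O) = -11 - 3*I*√7/2 (m(O) = -10 - (1 + 6*√((7/4)/(-4))) = -10 - (1 + 6*√((7/4)*(-¼))) = -10 - (1 + 6*√(-7/16)) = -10 - (1 + 6*(I*√7/4)) = -10 - (1 + 3*I*√7/2) = -10 + (-1 - 3*I*√7/2) = -11 - 3*I*√7/2)
m(w(-2))*t(16) = (-11 - 3*I*√7/2)*16 = -176 - 24*I*√7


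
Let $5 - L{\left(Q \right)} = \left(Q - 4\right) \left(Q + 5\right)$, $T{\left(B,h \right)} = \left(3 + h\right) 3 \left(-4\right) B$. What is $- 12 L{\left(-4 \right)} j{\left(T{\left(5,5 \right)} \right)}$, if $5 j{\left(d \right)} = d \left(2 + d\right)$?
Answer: $-7158528$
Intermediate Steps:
$T{\left(B,h \right)} = - 12 B \left(3 + h\right)$ ($T{\left(B,h \right)} = \left(3 + h\right) \left(- 12 B\right) = - 12 B \left(3 + h\right)$)
$j{\left(d \right)} = \frac{d \left(2 + d\right)}{5}$
$L{\left(Q \right)} = 5 - \left(-4 + Q\right) \left(5 + Q\right)$ ($L{\left(Q \right)} = 5 - \left(Q - 4\right) \left(Q + 5\right) = 5 - \left(-4 + Q\right) \left(5 + Q\right)$)
$- 12 L{\left(-4 \right)} j{\left(T{\left(5,5 \right)} \right)} = - 12 \left(25 - -4 - \left(-4\right)^{2}\right) \frac{\left(-12\right) 5 \left(3 + 5\right) \left(2 - 60 \left(3 + 5\right)\right)}{5} = - 12 \left(25 + 4 - 16\right) \frac{\left(-12\right) 5 \cdot 8 \left(2 - 60 \cdot 8\right)}{5} = - 12 \left(25 + 4 - 16\right) \frac{1}{5} \left(-480\right) \left(2 - 480\right) = \left(-12\right) 13 \cdot \frac{1}{5} \left(-480\right) \left(-478\right) = \left(-156\right) 45888 = -7158528$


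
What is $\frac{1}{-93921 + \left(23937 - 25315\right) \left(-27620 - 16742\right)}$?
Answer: $\frac{1}{61036915} \approx 1.6384 \cdot 10^{-8}$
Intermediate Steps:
$\frac{1}{-93921 + \left(23937 - 25315\right) \left(-27620 - 16742\right)} = \frac{1}{-93921 - -61130836} = \frac{1}{-93921 + 61130836} = \frac{1}{61036915}$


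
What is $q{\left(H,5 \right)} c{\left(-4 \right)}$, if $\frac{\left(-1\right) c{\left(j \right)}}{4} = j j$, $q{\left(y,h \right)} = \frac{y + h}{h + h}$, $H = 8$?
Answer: $- \frac{416}{5} \approx -83.2$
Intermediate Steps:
$q{\left(y,h \right)} = \frac{h + y}{2 h}$
$c{\left(j \right)} = - 4 j^{2}$ ($c{\left(j \right)} = - 4 j j = - 4 j^{2}$)
$q{\left(H,5 \right)} c{\left(-4 \right)} = \frac{5 + 8}{2 \cdot 5} \left(- 4 \left(-4\right)^{2}\right) = \frac{1}{2} \cdot \frac{1}{5} \cdot 13 \left(\left(-4\right) 16\right) = \frac{13}{10} \left(-64\right) = - \frac{416}{5}$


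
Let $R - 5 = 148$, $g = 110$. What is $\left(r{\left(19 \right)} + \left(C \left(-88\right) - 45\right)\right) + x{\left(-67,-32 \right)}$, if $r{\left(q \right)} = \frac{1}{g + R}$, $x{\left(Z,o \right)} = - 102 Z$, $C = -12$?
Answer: $\frac{2063236}{263} \approx 7845.0$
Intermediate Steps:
$R = 153$ ($R = 5 + 148 = 153$)
$r{\left(q \right)} = \frac{1}{263}$ ($r{\left(q \right)} = \frac{1}{110 + 153} = \frac{1}{263}$)
$\left(r{\left(19 \right)} + \left(C \left(-88\right) - 45\right)\right) + x{\left(-67,-32 \right)} = \left(\frac{1}{263} - -1011\right) - -6834 = \left(\frac{1}{263} + \left(1056 - 45\right)\right) + 6834 = \left(\frac{1}{263} + 1011\right) + 6834 = \frac{265894}{263} + 6834 = \frac{2063236}{263}$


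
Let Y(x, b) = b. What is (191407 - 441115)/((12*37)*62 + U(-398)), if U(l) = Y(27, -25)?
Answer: -249708/27503 ≈ -9.0793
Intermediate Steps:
U(l) = -25
(191407 - 441115)/((12*37)*62 + U(-398)) = (191407 - 441115)/((12*37)*62 - 25) = -249708/(444*62 - 25) = -249708/(27528 - 25) = -249708/27503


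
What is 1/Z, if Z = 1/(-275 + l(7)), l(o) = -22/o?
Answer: -1947/7 ≈ -278.14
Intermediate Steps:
Z = -7/1947 (Z = 1/(-275 - 22/7) = 1/(-1947/7) = -7/1947 ≈ -0.0035953)
1/Z = 1/(-7/1947) = -1947/7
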